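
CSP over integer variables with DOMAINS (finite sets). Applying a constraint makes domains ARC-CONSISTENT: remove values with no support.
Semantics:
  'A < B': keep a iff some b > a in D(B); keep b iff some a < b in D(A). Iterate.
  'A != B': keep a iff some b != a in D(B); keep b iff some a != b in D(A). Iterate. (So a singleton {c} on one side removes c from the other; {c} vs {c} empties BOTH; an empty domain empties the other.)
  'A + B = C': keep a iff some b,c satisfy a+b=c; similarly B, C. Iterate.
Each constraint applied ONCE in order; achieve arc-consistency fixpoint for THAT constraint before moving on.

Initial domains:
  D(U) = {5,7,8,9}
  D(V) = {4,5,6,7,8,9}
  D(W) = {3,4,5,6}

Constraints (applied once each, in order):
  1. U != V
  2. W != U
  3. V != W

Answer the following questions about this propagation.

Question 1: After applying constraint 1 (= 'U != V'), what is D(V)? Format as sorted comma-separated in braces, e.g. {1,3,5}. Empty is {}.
Answer: {4,5,6,7,8,9}

Derivation:
Constraint 1 (U != V) on D(U)={5,7,8,9} D(V)={4,5,6,7,8,9}: no change
So after constraint 1: D(V) = {4,5,6,7,8,9}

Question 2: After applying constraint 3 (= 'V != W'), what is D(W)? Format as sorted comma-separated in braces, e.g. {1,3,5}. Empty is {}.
Constraint 1 (U != V) on D(U)={5,7,8,9} D(V)={4,5,6,7,8,9}: no change
Constraint 2 (W != U) on D(W)={3,4,5,6} D(U)={5,7,8,9}: no change
Constraint 3 (V != W) on D(V)={4,5,6,7,8,9} D(W)={3,4,5,6}: no change
So after constraint 3: D(W) = {3,4,5,6}

Answer: {3,4,5,6}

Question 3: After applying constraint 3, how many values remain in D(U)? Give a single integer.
Answer: 4

Derivation:
Constraint 1 (U != V) on D(U)={5,7,8,9} D(V)={4,5,6,7,8,9}: no change
Constraint 2 (W != U) on D(W)={3,4,5,6} D(U)={5,7,8,9}: no change
Constraint 3 (V != W) on D(V)={4,5,6,7,8,9} D(W)={3,4,5,6}: no change
So after constraint 3: D(U)={5,7,8,9}, size = 4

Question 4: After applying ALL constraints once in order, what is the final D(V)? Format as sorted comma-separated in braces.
Constraint 1 (U != V) on D(U)={5,7,8,9} D(V)={4,5,6,7,8,9}: no change
Constraint 2 (W != U) on D(W)={3,4,5,6} D(U)={5,7,8,9}: no change
Constraint 3 (V != W) on D(V)={4,5,6,7,8,9} D(W)={3,4,5,6}: no change
So after all 3 constraints: D(V) = {4,5,6,7,8,9}

Answer: {4,5,6,7,8,9}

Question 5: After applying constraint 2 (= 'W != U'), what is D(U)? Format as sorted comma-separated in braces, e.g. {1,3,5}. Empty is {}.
Answer: {5,7,8,9}

Derivation:
Constraint 1 (U != V) on D(U)={5,7,8,9} D(V)={4,5,6,7,8,9}: no change
Constraint 2 (W != U) on D(W)={3,4,5,6} D(U)={5,7,8,9}: no change
So after constraint 2: D(U) = {5,7,8,9}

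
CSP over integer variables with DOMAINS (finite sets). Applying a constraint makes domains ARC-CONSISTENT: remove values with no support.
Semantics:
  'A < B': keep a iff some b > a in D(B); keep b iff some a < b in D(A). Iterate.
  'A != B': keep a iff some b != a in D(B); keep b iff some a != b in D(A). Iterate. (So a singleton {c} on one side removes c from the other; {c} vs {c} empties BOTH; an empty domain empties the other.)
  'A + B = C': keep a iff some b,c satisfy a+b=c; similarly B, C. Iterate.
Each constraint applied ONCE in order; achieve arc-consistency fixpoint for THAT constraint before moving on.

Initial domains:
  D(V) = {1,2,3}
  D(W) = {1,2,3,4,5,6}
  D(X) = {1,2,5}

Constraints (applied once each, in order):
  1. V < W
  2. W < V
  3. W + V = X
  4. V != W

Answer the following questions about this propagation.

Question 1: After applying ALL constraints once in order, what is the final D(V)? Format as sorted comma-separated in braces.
Answer: {3}

Derivation:
Constraint 1 (V < W) on D(V)={1,2,3} D(W)={1,2,3,4,5,6}: W {1,2,3,4,5,6}->{2,3,4,5,6}
Constraint 2 (W < V) on D(W)={2,3,4,5,6} D(V)={1,2,3}: W {2,3,4,5,6}->{2}; V {1,2,3}->{3}
Constraint 3 (W + V = X) on D(W)={2} D(V)={3} D(X)={1,2,5}: X {1,2,5}->{5}
Constraint 4 (V != W) on D(V)={3} D(W)={2}: no change
So after all 4 constraints: D(V) = {3}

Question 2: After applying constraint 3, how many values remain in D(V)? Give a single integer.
Answer: 1

Derivation:
Constraint 1 (V < W) on D(V)={1,2,3} D(W)={1,2,3,4,5,6}: W {1,2,3,4,5,6}->{2,3,4,5,6}
Constraint 2 (W < V) on D(W)={2,3,4,5,6} D(V)={1,2,3}: W {2,3,4,5,6}->{2}; V {1,2,3}->{3}
Constraint 3 (W + V = X) on D(W)={2} D(V)={3} D(X)={1,2,5}: X {1,2,5}->{5}
So after constraint 3: D(V)={3}, size = 1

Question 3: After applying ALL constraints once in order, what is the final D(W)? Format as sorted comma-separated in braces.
Answer: {2}

Derivation:
Constraint 1 (V < W) on D(V)={1,2,3} D(W)={1,2,3,4,5,6}: W {1,2,3,4,5,6}->{2,3,4,5,6}
Constraint 2 (W < V) on D(W)={2,3,4,5,6} D(V)={1,2,3}: W {2,3,4,5,6}->{2}; V {1,2,3}->{3}
Constraint 3 (W + V = X) on D(W)={2} D(V)={3} D(X)={1,2,5}: X {1,2,5}->{5}
Constraint 4 (V != W) on D(V)={3} D(W)={2}: no change
So after all 4 constraints: D(W) = {2}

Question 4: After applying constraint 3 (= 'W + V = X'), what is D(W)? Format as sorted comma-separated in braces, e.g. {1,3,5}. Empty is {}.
Answer: {2}

Derivation:
Constraint 1 (V < W) on D(V)={1,2,3} D(W)={1,2,3,4,5,6}: W {1,2,3,4,5,6}->{2,3,4,5,6}
Constraint 2 (W < V) on D(W)={2,3,4,5,6} D(V)={1,2,3}: W {2,3,4,5,6}->{2}; V {1,2,3}->{3}
Constraint 3 (W + V = X) on D(W)={2} D(V)={3} D(X)={1,2,5}: X {1,2,5}->{5}
So after constraint 3: D(W) = {2}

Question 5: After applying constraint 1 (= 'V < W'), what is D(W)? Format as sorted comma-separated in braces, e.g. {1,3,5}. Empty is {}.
Answer: {2,3,4,5,6}

Derivation:
Constraint 1 (V < W) on D(V)={1,2,3} D(W)={1,2,3,4,5,6}: W {1,2,3,4,5,6}->{2,3,4,5,6}
So after constraint 1: D(W) = {2,3,4,5,6}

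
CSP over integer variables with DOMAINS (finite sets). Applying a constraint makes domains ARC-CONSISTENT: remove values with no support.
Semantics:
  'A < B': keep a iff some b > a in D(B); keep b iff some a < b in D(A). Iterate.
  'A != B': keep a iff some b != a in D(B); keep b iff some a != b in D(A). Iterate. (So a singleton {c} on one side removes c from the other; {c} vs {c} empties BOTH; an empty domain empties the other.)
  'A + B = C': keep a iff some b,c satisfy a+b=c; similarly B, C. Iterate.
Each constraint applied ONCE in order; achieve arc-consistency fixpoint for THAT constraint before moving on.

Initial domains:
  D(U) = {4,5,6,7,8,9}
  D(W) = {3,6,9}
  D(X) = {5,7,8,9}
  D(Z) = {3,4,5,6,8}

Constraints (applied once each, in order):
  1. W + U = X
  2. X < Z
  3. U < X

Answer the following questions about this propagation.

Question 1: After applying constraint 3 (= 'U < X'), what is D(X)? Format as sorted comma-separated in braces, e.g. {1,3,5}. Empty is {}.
Answer: {7}

Derivation:
Constraint 1 (W + U = X) on D(W)={3,6,9} D(U)={4,5,6,7,8,9} D(X)={5,7,8,9}: W {3,6,9}->{3}; U {4,5,6,7,8,9}->{4,5,6}; X {5,7,8,9}->{7,8,9}
Constraint 2 (X < Z) on D(X)={7,8,9} D(Z)={3,4,5,6,8}: X {7,8,9}->{7}; Z {3,4,5,6,8}->{8}
Constraint 3 (U < X) on D(U)={4,5,6} D(X)={7}: no change
So after constraint 3: D(X) = {7}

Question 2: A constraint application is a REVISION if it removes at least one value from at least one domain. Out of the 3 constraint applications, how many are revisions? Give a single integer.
Constraint 1 (W + U = X) on D(W)={3,6,9} D(U)={4,5,6,7,8,9} D(X)={5,7,8,9}: W {3,6,9}->{3}; U {4,5,6,7,8,9}->{4,5,6}; X {5,7,8,9}->{7,8,9} => REVISION
Constraint 2 (X < Z) on D(X)={7,8,9} D(Z)={3,4,5,6,8}: X {7,8,9}->{7}; Z {3,4,5,6,8}->{8} => REVISION
Constraint 3 (U < X) on D(U)={4,5,6} D(X)={7}: no change => not a revision
Total revisions = 2

Answer: 2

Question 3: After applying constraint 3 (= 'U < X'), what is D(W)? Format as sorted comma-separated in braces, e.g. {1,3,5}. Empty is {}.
Answer: {3}

Derivation:
Constraint 1 (W + U = X) on D(W)={3,6,9} D(U)={4,5,6,7,8,9} D(X)={5,7,8,9}: W {3,6,9}->{3}; U {4,5,6,7,8,9}->{4,5,6}; X {5,7,8,9}->{7,8,9}
Constraint 2 (X < Z) on D(X)={7,8,9} D(Z)={3,4,5,6,8}: X {7,8,9}->{7}; Z {3,4,5,6,8}->{8}
Constraint 3 (U < X) on D(U)={4,5,6} D(X)={7}: no change
So after constraint 3: D(W) = {3}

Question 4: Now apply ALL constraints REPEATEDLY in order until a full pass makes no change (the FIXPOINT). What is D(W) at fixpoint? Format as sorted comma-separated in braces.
pass 0 (initial): D(W)={3,6,9}
pass 1: U {4,5,6,7,8,9}->{4,5,6}; W {3,6,9}->{3}; X {5,7,8,9}->{7}; Z {3,4,5,6,8}->{8}
pass 2: U {4,5,6}->{4}
pass 3: no change
Fixpoint after 3 passes: D(W) = {3}

Answer: {3}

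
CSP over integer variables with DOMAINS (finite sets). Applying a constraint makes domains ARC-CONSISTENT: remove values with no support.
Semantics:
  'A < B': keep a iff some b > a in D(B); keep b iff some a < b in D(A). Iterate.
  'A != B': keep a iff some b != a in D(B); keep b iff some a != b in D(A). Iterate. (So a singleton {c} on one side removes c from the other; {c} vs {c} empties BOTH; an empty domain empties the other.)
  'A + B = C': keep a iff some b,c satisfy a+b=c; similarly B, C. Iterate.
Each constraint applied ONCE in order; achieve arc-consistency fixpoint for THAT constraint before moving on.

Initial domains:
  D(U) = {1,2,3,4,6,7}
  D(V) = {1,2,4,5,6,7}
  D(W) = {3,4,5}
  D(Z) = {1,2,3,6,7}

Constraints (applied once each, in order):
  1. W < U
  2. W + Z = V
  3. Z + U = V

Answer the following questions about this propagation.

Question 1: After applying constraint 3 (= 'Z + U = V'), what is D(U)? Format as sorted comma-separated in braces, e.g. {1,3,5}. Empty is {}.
Constraint 1 (W < U) on D(W)={3,4,5} D(U)={1,2,3,4,6,7}: U {1,2,3,4,6,7}->{4,6,7}
Constraint 2 (W + Z = V) on D(W)={3,4,5} D(Z)={1,2,3,6,7} D(V)={1,2,4,5,6,7}: Z {1,2,3,6,7}->{1,2,3}; V {1,2,4,5,6,7}->{4,5,6,7}
Constraint 3 (Z + U = V) on D(Z)={1,2,3} D(U)={4,6,7} D(V)={4,5,6,7}: U {4,6,7}->{4,6}; V {4,5,6,7}->{5,6,7}
So after constraint 3: D(U) = {4,6}

Answer: {4,6}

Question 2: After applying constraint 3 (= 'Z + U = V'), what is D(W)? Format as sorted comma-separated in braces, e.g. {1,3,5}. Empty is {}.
Constraint 1 (W < U) on D(W)={3,4,5} D(U)={1,2,3,4,6,7}: U {1,2,3,4,6,7}->{4,6,7}
Constraint 2 (W + Z = V) on D(W)={3,4,5} D(Z)={1,2,3,6,7} D(V)={1,2,4,5,6,7}: Z {1,2,3,6,7}->{1,2,3}; V {1,2,4,5,6,7}->{4,5,6,7}
Constraint 3 (Z + U = V) on D(Z)={1,2,3} D(U)={4,6,7} D(V)={4,5,6,7}: U {4,6,7}->{4,6}; V {4,5,6,7}->{5,6,7}
So after constraint 3: D(W) = {3,4,5}

Answer: {3,4,5}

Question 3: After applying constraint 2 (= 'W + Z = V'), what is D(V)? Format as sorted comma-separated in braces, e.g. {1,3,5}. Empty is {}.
Answer: {4,5,6,7}

Derivation:
Constraint 1 (W < U) on D(W)={3,4,5} D(U)={1,2,3,4,6,7}: U {1,2,3,4,6,7}->{4,6,7}
Constraint 2 (W + Z = V) on D(W)={3,4,5} D(Z)={1,2,3,6,7} D(V)={1,2,4,5,6,7}: Z {1,2,3,6,7}->{1,2,3}; V {1,2,4,5,6,7}->{4,5,6,7}
So after constraint 2: D(V) = {4,5,6,7}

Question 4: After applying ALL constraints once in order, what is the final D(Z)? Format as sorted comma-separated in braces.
Answer: {1,2,3}

Derivation:
Constraint 1 (W < U) on D(W)={3,4,5} D(U)={1,2,3,4,6,7}: U {1,2,3,4,6,7}->{4,6,7}
Constraint 2 (W + Z = V) on D(W)={3,4,5} D(Z)={1,2,3,6,7} D(V)={1,2,4,5,6,7}: Z {1,2,3,6,7}->{1,2,3}; V {1,2,4,5,6,7}->{4,5,6,7}
Constraint 3 (Z + U = V) on D(Z)={1,2,3} D(U)={4,6,7} D(V)={4,5,6,7}: U {4,6,7}->{4,6}; V {4,5,6,7}->{5,6,7}
So after all 3 constraints: D(Z) = {1,2,3}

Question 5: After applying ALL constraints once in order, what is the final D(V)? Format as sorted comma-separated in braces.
Constraint 1 (W < U) on D(W)={3,4,5} D(U)={1,2,3,4,6,7}: U {1,2,3,4,6,7}->{4,6,7}
Constraint 2 (W + Z = V) on D(W)={3,4,5} D(Z)={1,2,3,6,7} D(V)={1,2,4,5,6,7}: Z {1,2,3,6,7}->{1,2,3}; V {1,2,4,5,6,7}->{4,5,6,7}
Constraint 3 (Z + U = V) on D(Z)={1,2,3} D(U)={4,6,7} D(V)={4,5,6,7}: U {4,6,7}->{4,6}; V {4,5,6,7}->{5,6,7}
So after all 3 constraints: D(V) = {5,6,7}

Answer: {5,6,7}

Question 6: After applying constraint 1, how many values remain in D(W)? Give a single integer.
Constraint 1 (W < U) on D(W)={3,4,5} D(U)={1,2,3,4,6,7}: U {1,2,3,4,6,7}->{4,6,7}
So after constraint 1: D(W)={3,4,5}, size = 3

Answer: 3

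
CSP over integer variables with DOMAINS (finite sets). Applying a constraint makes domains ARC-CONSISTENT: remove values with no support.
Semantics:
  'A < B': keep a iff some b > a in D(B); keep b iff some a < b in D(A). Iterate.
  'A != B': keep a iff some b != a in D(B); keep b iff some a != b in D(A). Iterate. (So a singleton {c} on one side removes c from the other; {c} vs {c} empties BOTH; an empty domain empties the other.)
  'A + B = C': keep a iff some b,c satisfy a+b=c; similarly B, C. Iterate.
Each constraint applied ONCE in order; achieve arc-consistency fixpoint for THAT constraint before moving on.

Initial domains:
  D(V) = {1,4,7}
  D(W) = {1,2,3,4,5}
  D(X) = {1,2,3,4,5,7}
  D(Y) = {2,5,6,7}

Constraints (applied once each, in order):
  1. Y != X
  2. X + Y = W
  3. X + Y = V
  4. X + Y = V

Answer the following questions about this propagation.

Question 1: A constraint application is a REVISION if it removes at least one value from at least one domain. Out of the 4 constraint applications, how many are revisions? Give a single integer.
Answer: 2

Derivation:
Constraint 1 (Y != X) on D(Y)={2,5,6,7} D(X)={1,2,3,4,5,7}: no change => not a revision
Constraint 2 (X + Y = W) on D(X)={1,2,3,4,5,7} D(Y)={2,5,6,7} D(W)={1,2,3,4,5}: X {1,2,3,4,5,7}->{1,2,3}; Y {2,5,6,7}->{2}; W {1,2,3,4,5}->{3,4,5} => REVISION
Constraint 3 (X + Y = V) on D(X)={1,2,3} D(Y)={2} D(V)={1,4,7}: X {1,2,3}->{2}; V {1,4,7}->{4} => REVISION
Constraint 4 (X + Y = V) on D(X)={2} D(Y)={2} D(V)={4}: no change => not a revision
Total revisions = 2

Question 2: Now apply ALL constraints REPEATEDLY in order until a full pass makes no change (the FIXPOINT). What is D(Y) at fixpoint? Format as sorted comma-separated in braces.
Answer: {}

Derivation:
pass 0 (initial): D(Y)={2,5,6,7}
pass 1: V {1,4,7}->{4}; W {1,2,3,4,5}->{3,4,5}; X {1,2,3,4,5,7}->{2}; Y {2,5,6,7}->{2}
pass 2: V {4}->{}; W {3,4,5}->{}; X {2}->{}; Y {2}->{}
pass 3: no change
Fixpoint after 3 passes: D(Y) = {}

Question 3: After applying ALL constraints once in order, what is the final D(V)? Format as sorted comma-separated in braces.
Constraint 1 (Y != X) on D(Y)={2,5,6,7} D(X)={1,2,3,4,5,7}: no change
Constraint 2 (X + Y = W) on D(X)={1,2,3,4,5,7} D(Y)={2,5,6,7} D(W)={1,2,3,4,5}: X {1,2,3,4,5,7}->{1,2,3}; Y {2,5,6,7}->{2}; W {1,2,3,4,5}->{3,4,5}
Constraint 3 (X + Y = V) on D(X)={1,2,3} D(Y)={2} D(V)={1,4,7}: X {1,2,3}->{2}; V {1,4,7}->{4}
Constraint 4 (X + Y = V) on D(X)={2} D(Y)={2} D(V)={4}: no change
So after all 4 constraints: D(V) = {4}

Answer: {4}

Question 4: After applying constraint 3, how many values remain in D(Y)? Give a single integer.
Constraint 1 (Y != X) on D(Y)={2,5,6,7} D(X)={1,2,3,4,5,7}: no change
Constraint 2 (X + Y = W) on D(X)={1,2,3,4,5,7} D(Y)={2,5,6,7} D(W)={1,2,3,4,5}: X {1,2,3,4,5,7}->{1,2,3}; Y {2,5,6,7}->{2}; W {1,2,3,4,5}->{3,4,5}
Constraint 3 (X + Y = V) on D(X)={1,2,3} D(Y)={2} D(V)={1,4,7}: X {1,2,3}->{2}; V {1,4,7}->{4}
So after constraint 3: D(Y)={2}, size = 1

Answer: 1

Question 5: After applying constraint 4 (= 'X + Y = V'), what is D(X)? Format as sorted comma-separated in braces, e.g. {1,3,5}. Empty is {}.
Answer: {2}

Derivation:
Constraint 1 (Y != X) on D(Y)={2,5,6,7} D(X)={1,2,3,4,5,7}: no change
Constraint 2 (X + Y = W) on D(X)={1,2,3,4,5,7} D(Y)={2,5,6,7} D(W)={1,2,3,4,5}: X {1,2,3,4,5,7}->{1,2,3}; Y {2,5,6,7}->{2}; W {1,2,3,4,5}->{3,4,5}
Constraint 3 (X + Y = V) on D(X)={1,2,3} D(Y)={2} D(V)={1,4,7}: X {1,2,3}->{2}; V {1,4,7}->{4}
Constraint 4 (X + Y = V) on D(X)={2} D(Y)={2} D(V)={4}: no change
So after constraint 4: D(X) = {2}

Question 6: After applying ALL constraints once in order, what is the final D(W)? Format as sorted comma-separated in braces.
Constraint 1 (Y != X) on D(Y)={2,5,6,7} D(X)={1,2,3,4,5,7}: no change
Constraint 2 (X + Y = W) on D(X)={1,2,3,4,5,7} D(Y)={2,5,6,7} D(W)={1,2,3,4,5}: X {1,2,3,4,5,7}->{1,2,3}; Y {2,5,6,7}->{2}; W {1,2,3,4,5}->{3,4,5}
Constraint 3 (X + Y = V) on D(X)={1,2,3} D(Y)={2} D(V)={1,4,7}: X {1,2,3}->{2}; V {1,4,7}->{4}
Constraint 4 (X + Y = V) on D(X)={2} D(Y)={2} D(V)={4}: no change
So after all 4 constraints: D(W) = {3,4,5}

Answer: {3,4,5}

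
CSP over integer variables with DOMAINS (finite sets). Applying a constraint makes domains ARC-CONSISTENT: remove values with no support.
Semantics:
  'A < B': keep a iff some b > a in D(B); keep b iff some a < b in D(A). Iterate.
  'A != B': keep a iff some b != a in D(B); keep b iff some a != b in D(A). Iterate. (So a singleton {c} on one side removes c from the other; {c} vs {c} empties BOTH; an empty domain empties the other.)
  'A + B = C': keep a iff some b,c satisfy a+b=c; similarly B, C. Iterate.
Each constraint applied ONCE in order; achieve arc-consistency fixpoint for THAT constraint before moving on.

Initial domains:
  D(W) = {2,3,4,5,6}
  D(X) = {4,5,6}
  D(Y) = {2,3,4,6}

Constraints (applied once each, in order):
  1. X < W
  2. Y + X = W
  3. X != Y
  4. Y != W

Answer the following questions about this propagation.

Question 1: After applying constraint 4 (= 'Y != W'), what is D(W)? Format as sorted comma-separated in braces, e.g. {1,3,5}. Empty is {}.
Constraint 1 (X < W) on D(X)={4,5,6} D(W)={2,3,4,5,6}: X {4,5,6}->{4,5}; W {2,3,4,5,6}->{5,6}
Constraint 2 (Y + X = W) on D(Y)={2,3,4,6} D(X)={4,5} D(W)={5,6}: Y {2,3,4,6}->{2}; X {4,5}->{4}; W {5,6}->{6}
Constraint 3 (X != Y) on D(X)={4} D(Y)={2}: no change
Constraint 4 (Y != W) on D(Y)={2} D(W)={6}: no change
So after constraint 4: D(W) = {6}

Answer: {6}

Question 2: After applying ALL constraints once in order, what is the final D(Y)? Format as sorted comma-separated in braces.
Answer: {2}

Derivation:
Constraint 1 (X < W) on D(X)={4,5,6} D(W)={2,3,4,5,6}: X {4,5,6}->{4,5}; W {2,3,4,5,6}->{5,6}
Constraint 2 (Y + X = W) on D(Y)={2,3,4,6} D(X)={4,5} D(W)={5,6}: Y {2,3,4,6}->{2}; X {4,5}->{4}; W {5,6}->{6}
Constraint 3 (X != Y) on D(X)={4} D(Y)={2}: no change
Constraint 4 (Y != W) on D(Y)={2} D(W)={6}: no change
So after all 4 constraints: D(Y) = {2}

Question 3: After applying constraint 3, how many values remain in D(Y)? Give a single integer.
Constraint 1 (X < W) on D(X)={4,5,6} D(W)={2,3,4,5,6}: X {4,5,6}->{4,5}; W {2,3,4,5,6}->{5,6}
Constraint 2 (Y + X = W) on D(Y)={2,3,4,6} D(X)={4,5} D(W)={5,6}: Y {2,3,4,6}->{2}; X {4,5}->{4}; W {5,6}->{6}
Constraint 3 (X != Y) on D(X)={4} D(Y)={2}: no change
So after constraint 3: D(Y)={2}, size = 1

Answer: 1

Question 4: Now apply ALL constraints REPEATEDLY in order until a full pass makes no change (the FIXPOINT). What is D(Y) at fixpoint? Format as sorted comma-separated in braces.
pass 0 (initial): D(Y)={2,3,4,6}
pass 1: W {2,3,4,5,6}->{6}; X {4,5,6}->{4}; Y {2,3,4,6}->{2}
pass 2: no change
Fixpoint after 2 passes: D(Y) = {2}

Answer: {2}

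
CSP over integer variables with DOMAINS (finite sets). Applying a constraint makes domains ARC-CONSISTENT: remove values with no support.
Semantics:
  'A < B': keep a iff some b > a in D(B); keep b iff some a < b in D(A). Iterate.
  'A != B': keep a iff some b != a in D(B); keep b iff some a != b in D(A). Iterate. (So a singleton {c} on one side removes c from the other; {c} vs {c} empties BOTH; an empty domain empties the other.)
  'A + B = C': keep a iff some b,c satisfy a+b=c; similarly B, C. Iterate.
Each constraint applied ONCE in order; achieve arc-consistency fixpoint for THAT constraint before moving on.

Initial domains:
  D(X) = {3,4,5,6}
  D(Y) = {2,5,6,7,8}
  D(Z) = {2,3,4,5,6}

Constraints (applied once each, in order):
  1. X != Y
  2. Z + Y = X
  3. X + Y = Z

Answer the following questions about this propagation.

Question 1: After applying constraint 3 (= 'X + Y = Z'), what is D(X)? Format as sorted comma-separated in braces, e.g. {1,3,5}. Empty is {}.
Constraint 1 (X != Y) on D(X)={3,4,5,6} D(Y)={2,5,6,7,8}: no change
Constraint 2 (Z + Y = X) on D(Z)={2,3,4,5,6} D(Y)={2,5,6,7,8} D(X)={3,4,5,6}: Z {2,3,4,5,6}->{2,3,4}; Y {2,5,6,7,8}->{2}; X {3,4,5,6}->{4,5,6}
Constraint 3 (X + Y = Z) on D(X)={4,5,6} D(Y)={2} D(Z)={2,3,4}: X {4,5,6}->{}; Y {2}->{}; Z {2,3,4}->{}
So after constraint 3: D(X) = {}

Answer: {}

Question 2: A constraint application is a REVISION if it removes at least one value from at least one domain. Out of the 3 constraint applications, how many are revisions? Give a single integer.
Constraint 1 (X != Y) on D(X)={3,4,5,6} D(Y)={2,5,6,7,8}: no change => not a revision
Constraint 2 (Z + Y = X) on D(Z)={2,3,4,5,6} D(Y)={2,5,6,7,8} D(X)={3,4,5,6}: Z {2,3,4,5,6}->{2,3,4}; Y {2,5,6,7,8}->{2}; X {3,4,5,6}->{4,5,6} => REVISION
Constraint 3 (X + Y = Z) on D(X)={4,5,6} D(Y)={2} D(Z)={2,3,4}: X {4,5,6}->{}; Y {2}->{}; Z {2,3,4}->{} => REVISION
Total revisions = 2

Answer: 2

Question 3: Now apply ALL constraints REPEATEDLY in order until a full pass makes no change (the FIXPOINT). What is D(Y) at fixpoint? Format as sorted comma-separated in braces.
pass 0 (initial): D(Y)={2,5,6,7,8}
pass 1: X {3,4,5,6}->{}; Y {2,5,6,7,8}->{}; Z {2,3,4,5,6}->{}
pass 2: no change
Fixpoint after 2 passes: D(Y) = {}

Answer: {}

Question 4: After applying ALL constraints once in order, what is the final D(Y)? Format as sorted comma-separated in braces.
Answer: {}

Derivation:
Constraint 1 (X != Y) on D(X)={3,4,5,6} D(Y)={2,5,6,7,8}: no change
Constraint 2 (Z + Y = X) on D(Z)={2,3,4,5,6} D(Y)={2,5,6,7,8} D(X)={3,4,5,6}: Z {2,3,4,5,6}->{2,3,4}; Y {2,5,6,7,8}->{2}; X {3,4,5,6}->{4,5,6}
Constraint 3 (X + Y = Z) on D(X)={4,5,6} D(Y)={2} D(Z)={2,3,4}: X {4,5,6}->{}; Y {2}->{}; Z {2,3,4}->{}
So after all 3 constraints: D(Y) = {}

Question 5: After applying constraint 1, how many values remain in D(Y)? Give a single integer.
Constraint 1 (X != Y) on D(X)={3,4,5,6} D(Y)={2,5,6,7,8}: no change
So after constraint 1: D(Y)={2,5,6,7,8}, size = 5

Answer: 5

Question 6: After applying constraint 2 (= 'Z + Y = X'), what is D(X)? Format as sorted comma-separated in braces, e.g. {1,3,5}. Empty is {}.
Answer: {4,5,6}

Derivation:
Constraint 1 (X != Y) on D(X)={3,4,5,6} D(Y)={2,5,6,7,8}: no change
Constraint 2 (Z + Y = X) on D(Z)={2,3,4,5,6} D(Y)={2,5,6,7,8} D(X)={3,4,5,6}: Z {2,3,4,5,6}->{2,3,4}; Y {2,5,6,7,8}->{2}; X {3,4,5,6}->{4,5,6}
So after constraint 2: D(X) = {4,5,6}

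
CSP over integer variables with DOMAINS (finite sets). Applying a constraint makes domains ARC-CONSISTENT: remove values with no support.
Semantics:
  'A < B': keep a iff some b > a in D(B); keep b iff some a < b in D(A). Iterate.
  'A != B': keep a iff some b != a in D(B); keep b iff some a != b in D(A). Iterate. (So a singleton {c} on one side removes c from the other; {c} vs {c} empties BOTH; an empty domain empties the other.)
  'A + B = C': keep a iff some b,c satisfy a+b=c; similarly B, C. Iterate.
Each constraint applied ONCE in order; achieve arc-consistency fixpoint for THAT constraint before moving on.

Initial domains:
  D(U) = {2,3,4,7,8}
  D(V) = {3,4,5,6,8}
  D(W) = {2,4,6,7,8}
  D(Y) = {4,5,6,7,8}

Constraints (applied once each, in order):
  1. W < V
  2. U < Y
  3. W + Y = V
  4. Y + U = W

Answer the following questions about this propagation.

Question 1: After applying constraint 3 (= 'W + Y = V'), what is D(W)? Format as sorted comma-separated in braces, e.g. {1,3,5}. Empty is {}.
Constraint 1 (W < V) on D(W)={2,4,6,7,8} D(V)={3,4,5,6,8}: W {2,4,6,7,8}->{2,4,6,7}
Constraint 2 (U < Y) on D(U)={2,3,4,7,8} D(Y)={4,5,6,7,8}: U {2,3,4,7,8}->{2,3,4,7}
Constraint 3 (W + Y = V) on D(W)={2,4,6,7} D(Y)={4,5,6,7,8} D(V)={3,4,5,6,8}: W {2,4,6,7}->{2,4}; Y {4,5,6,7,8}->{4,6}; V {3,4,5,6,8}->{6,8}
So after constraint 3: D(W) = {2,4}

Answer: {2,4}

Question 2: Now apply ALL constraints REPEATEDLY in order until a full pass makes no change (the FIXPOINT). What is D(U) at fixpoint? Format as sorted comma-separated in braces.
pass 0 (initial): D(U)={2,3,4,7,8}
pass 1: U {2,3,4,7,8}->{}; V {3,4,5,6,8}->{6,8}; W {2,4,6,7,8}->{}; Y {4,5,6,7,8}->{}
pass 2: V {6,8}->{}
pass 3: no change
Fixpoint after 3 passes: D(U) = {}

Answer: {}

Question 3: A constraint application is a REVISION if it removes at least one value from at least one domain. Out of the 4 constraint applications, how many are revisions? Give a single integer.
Answer: 4

Derivation:
Constraint 1 (W < V) on D(W)={2,4,6,7,8} D(V)={3,4,5,6,8}: W {2,4,6,7,8}->{2,4,6,7} => REVISION
Constraint 2 (U < Y) on D(U)={2,3,4,7,8} D(Y)={4,5,6,7,8}: U {2,3,4,7,8}->{2,3,4,7} => REVISION
Constraint 3 (W + Y = V) on D(W)={2,4,6,7} D(Y)={4,5,6,7,8} D(V)={3,4,5,6,8}: W {2,4,6,7}->{2,4}; Y {4,5,6,7,8}->{4,6}; V {3,4,5,6,8}->{6,8} => REVISION
Constraint 4 (Y + U = W) on D(Y)={4,6} D(U)={2,3,4,7} D(W)={2,4}: Y {4,6}->{}; U {2,3,4,7}->{}; W {2,4}->{} => REVISION
Total revisions = 4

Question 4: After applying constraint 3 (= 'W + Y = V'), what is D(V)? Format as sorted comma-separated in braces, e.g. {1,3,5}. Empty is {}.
Constraint 1 (W < V) on D(W)={2,4,6,7,8} D(V)={3,4,5,6,8}: W {2,4,6,7,8}->{2,4,6,7}
Constraint 2 (U < Y) on D(U)={2,3,4,7,8} D(Y)={4,5,6,7,8}: U {2,3,4,7,8}->{2,3,4,7}
Constraint 3 (W + Y = V) on D(W)={2,4,6,7} D(Y)={4,5,6,7,8} D(V)={3,4,5,6,8}: W {2,4,6,7}->{2,4}; Y {4,5,6,7,8}->{4,6}; V {3,4,5,6,8}->{6,8}
So after constraint 3: D(V) = {6,8}

Answer: {6,8}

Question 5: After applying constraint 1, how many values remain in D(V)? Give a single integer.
Constraint 1 (W < V) on D(W)={2,4,6,7,8} D(V)={3,4,5,6,8}: W {2,4,6,7,8}->{2,4,6,7}
So after constraint 1: D(V)={3,4,5,6,8}, size = 5

Answer: 5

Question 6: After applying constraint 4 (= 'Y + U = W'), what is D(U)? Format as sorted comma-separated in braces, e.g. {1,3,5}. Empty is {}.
Answer: {}

Derivation:
Constraint 1 (W < V) on D(W)={2,4,6,7,8} D(V)={3,4,5,6,8}: W {2,4,6,7,8}->{2,4,6,7}
Constraint 2 (U < Y) on D(U)={2,3,4,7,8} D(Y)={4,5,6,7,8}: U {2,3,4,7,8}->{2,3,4,7}
Constraint 3 (W + Y = V) on D(W)={2,4,6,7} D(Y)={4,5,6,7,8} D(V)={3,4,5,6,8}: W {2,4,6,7}->{2,4}; Y {4,5,6,7,8}->{4,6}; V {3,4,5,6,8}->{6,8}
Constraint 4 (Y + U = W) on D(Y)={4,6} D(U)={2,3,4,7} D(W)={2,4}: Y {4,6}->{}; U {2,3,4,7}->{}; W {2,4}->{}
So after constraint 4: D(U) = {}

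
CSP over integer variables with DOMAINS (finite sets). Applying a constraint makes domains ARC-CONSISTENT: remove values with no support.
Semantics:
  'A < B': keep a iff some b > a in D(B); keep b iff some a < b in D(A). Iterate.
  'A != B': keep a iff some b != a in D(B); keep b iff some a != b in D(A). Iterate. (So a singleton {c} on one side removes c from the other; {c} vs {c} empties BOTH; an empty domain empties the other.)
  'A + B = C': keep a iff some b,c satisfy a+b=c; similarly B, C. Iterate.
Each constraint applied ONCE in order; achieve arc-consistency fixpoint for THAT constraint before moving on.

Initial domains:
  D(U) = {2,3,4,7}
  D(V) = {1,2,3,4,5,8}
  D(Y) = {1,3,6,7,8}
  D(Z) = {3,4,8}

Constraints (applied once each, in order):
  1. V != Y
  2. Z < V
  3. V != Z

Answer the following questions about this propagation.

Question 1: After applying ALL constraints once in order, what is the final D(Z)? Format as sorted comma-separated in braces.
Constraint 1 (V != Y) on D(V)={1,2,3,4,5,8} D(Y)={1,3,6,7,8}: no change
Constraint 2 (Z < V) on D(Z)={3,4,8} D(V)={1,2,3,4,5,8}: Z {3,4,8}->{3,4}; V {1,2,3,4,5,8}->{4,5,8}
Constraint 3 (V != Z) on D(V)={4,5,8} D(Z)={3,4}: no change
So after all 3 constraints: D(Z) = {3,4}

Answer: {3,4}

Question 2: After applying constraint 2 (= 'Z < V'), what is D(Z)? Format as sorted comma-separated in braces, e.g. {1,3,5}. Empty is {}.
Constraint 1 (V != Y) on D(V)={1,2,3,4,5,8} D(Y)={1,3,6,7,8}: no change
Constraint 2 (Z < V) on D(Z)={3,4,8} D(V)={1,2,3,4,5,8}: Z {3,4,8}->{3,4}; V {1,2,3,4,5,8}->{4,5,8}
So after constraint 2: D(Z) = {3,4}

Answer: {3,4}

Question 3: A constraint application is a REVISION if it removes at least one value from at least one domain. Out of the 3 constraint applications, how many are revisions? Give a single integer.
Answer: 1

Derivation:
Constraint 1 (V != Y) on D(V)={1,2,3,4,5,8} D(Y)={1,3,6,7,8}: no change => not a revision
Constraint 2 (Z < V) on D(Z)={3,4,8} D(V)={1,2,3,4,5,8}: Z {3,4,8}->{3,4}; V {1,2,3,4,5,8}->{4,5,8} => REVISION
Constraint 3 (V != Z) on D(V)={4,5,8} D(Z)={3,4}: no change => not a revision
Total revisions = 1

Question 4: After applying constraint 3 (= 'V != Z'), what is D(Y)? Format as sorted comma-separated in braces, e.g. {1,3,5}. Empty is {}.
Answer: {1,3,6,7,8}

Derivation:
Constraint 1 (V != Y) on D(V)={1,2,3,4,5,8} D(Y)={1,3,6,7,8}: no change
Constraint 2 (Z < V) on D(Z)={3,4,8} D(V)={1,2,3,4,5,8}: Z {3,4,8}->{3,4}; V {1,2,3,4,5,8}->{4,5,8}
Constraint 3 (V != Z) on D(V)={4,5,8} D(Z)={3,4}: no change
So after constraint 3: D(Y) = {1,3,6,7,8}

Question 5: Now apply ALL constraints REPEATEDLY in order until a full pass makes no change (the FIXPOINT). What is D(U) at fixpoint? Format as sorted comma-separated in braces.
Answer: {2,3,4,7}

Derivation:
pass 0 (initial): D(U)={2,3,4,7}
pass 1: V {1,2,3,4,5,8}->{4,5,8}; Z {3,4,8}->{3,4}
pass 2: no change
Fixpoint after 2 passes: D(U) = {2,3,4,7}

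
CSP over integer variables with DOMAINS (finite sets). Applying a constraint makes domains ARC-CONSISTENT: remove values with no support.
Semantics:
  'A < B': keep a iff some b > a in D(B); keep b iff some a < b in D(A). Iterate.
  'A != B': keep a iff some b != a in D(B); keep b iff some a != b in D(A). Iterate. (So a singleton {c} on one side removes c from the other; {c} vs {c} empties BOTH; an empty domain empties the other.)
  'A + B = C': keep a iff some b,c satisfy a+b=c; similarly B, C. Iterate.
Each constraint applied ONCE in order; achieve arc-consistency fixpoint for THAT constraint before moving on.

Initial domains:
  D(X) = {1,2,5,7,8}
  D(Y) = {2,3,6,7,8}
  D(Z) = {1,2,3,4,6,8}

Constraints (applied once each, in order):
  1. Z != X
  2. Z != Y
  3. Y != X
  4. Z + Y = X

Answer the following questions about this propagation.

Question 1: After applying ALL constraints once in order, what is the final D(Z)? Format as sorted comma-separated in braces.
Constraint 1 (Z != X) on D(Z)={1,2,3,4,6,8} D(X)={1,2,5,7,8}: no change
Constraint 2 (Z != Y) on D(Z)={1,2,3,4,6,8} D(Y)={2,3,6,7,8}: no change
Constraint 3 (Y != X) on D(Y)={2,3,6,7,8} D(X)={1,2,5,7,8}: no change
Constraint 4 (Z + Y = X) on D(Z)={1,2,3,4,6,8} D(Y)={2,3,6,7,8} D(X)={1,2,5,7,8}: Z {1,2,3,4,6,8}->{1,2,3,4,6}; Y {2,3,6,7,8}->{2,3,6,7}; X {1,2,5,7,8}->{5,7,8}
So after all 4 constraints: D(Z) = {1,2,3,4,6}

Answer: {1,2,3,4,6}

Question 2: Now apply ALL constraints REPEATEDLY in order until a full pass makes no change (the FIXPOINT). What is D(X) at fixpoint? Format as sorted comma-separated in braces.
pass 0 (initial): D(X)={1,2,5,7,8}
pass 1: X {1,2,5,7,8}->{5,7,8}; Y {2,3,6,7,8}->{2,3,6,7}; Z {1,2,3,4,6,8}->{1,2,3,4,6}
pass 2: no change
Fixpoint after 2 passes: D(X) = {5,7,8}

Answer: {5,7,8}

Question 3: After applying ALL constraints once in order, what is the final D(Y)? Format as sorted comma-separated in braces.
Constraint 1 (Z != X) on D(Z)={1,2,3,4,6,8} D(X)={1,2,5,7,8}: no change
Constraint 2 (Z != Y) on D(Z)={1,2,3,4,6,8} D(Y)={2,3,6,7,8}: no change
Constraint 3 (Y != X) on D(Y)={2,3,6,7,8} D(X)={1,2,5,7,8}: no change
Constraint 4 (Z + Y = X) on D(Z)={1,2,3,4,6,8} D(Y)={2,3,6,7,8} D(X)={1,2,5,7,8}: Z {1,2,3,4,6,8}->{1,2,3,4,6}; Y {2,3,6,7,8}->{2,3,6,7}; X {1,2,5,7,8}->{5,7,8}
So after all 4 constraints: D(Y) = {2,3,6,7}

Answer: {2,3,6,7}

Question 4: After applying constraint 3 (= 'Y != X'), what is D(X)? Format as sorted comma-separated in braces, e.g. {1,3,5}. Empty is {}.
Constraint 1 (Z != X) on D(Z)={1,2,3,4,6,8} D(X)={1,2,5,7,8}: no change
Constraint 2 (Z != Y) on D(Z)={1,2,3,4,6,8} D(Y)={2,3,6,7,8}: no change
Constraint 3 (Y != X) on D(Y)={2,3,6,7,8} D(X)={1,2,5,7,8}: no change
So after constraint 3: D(X) = {1,2,5,7,8}

Answer: {1,2,5,7,8}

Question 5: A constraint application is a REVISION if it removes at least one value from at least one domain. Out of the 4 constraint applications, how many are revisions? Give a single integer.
Answer: 1

Derivation:
Constraint 1 (Z != X) on D(Z)={1,2,3,4,6,8} D(X)={1,2,5,7,8}: no change => not a revision
Constraint 2 (Z != Y) on D(Z)={1,2,3,4,6,8} D(Y)={2,3,6,7,8}: no change => not a revision
Constraint 3 (Y != X) on D(Y)={2,3,6,7,8} D(X)={1,2,5,7,8}: no change => not a revision
Constraint 4 (Z + Y = X) on D(Z)={1,2,3,4,6,8} D(Y)={2,3,6,7,8} D(X)={1,2,5,7,8}: Z {1,2,3,4,6,8}->{1,2,3,4,6}; Y {2,3,6,7,8}->{2,3,6,7}; X {1,2,5,7,8}->{5,7,8} => REVISION
Total revisions = 1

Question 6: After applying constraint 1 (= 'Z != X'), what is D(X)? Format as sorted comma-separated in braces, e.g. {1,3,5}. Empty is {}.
Constraint 1 (Z != X) on D(Z)={1,2,3,4,6,8} D(X)={1,2,5,7,8}: no change
So after constraint 1: D(X) = {1,2,5,7,8}

Answer: {1,2,5,7,8}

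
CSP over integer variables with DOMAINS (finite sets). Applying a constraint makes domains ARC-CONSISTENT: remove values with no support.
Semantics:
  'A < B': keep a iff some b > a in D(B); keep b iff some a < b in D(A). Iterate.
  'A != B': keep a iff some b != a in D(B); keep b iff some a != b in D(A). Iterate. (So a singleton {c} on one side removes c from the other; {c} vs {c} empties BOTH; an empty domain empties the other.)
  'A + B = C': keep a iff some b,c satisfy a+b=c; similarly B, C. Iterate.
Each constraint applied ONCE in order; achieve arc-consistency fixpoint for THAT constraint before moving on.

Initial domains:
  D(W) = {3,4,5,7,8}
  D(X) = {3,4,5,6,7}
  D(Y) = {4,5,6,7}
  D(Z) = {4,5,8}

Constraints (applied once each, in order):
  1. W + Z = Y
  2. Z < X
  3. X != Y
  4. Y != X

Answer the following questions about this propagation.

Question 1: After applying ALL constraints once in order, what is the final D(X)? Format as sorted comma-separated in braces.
Answer: {5,6}

Derivation:
Constraint 1 (W + Z = Y) on D(W)={3,4,5,7,8} D(Z)={4,5,8} D(Y)={4,5,6,7}: W {3,4,5,7,8}->{3}; Z {4,5,8}->{4}; Y {4,5,6,7}->{7}
Constraint 2 (Z < X) on D(Z)={4} D(X)={3,4,5,6,7}: X {3,4,5,6,7}->{5,6,7}
Constraint 3 (X != Y) on D(X)={5,6,7} D(Y)={7}: X {5,6,7}->{5,6}
Constraint 4 (Y != X) on D(Y)={7} D(X)={5,6}: no change
So after all 4 constraints: D(X) = {5,6}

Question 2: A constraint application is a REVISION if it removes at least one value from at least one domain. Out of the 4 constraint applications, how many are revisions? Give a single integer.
Constraint 1 (W + Z = Y) on D(W)={3,4,5,7,8} D(Z)={4,5,8} D(Y)={4,5,6,7}: W {3,4,5,7,8}->{3}; Z {4,5,8}->{4}; Y {4,5,6,7}->{7} => REVISION
Constraint 2 (Z < X) on D(Z)={4} D(X)={3,4,5,6,7}: X {3,4,5,6,7}->{5,6,7} => REVISION
Constraint 3 (X != Y) on D(X)={5,6,7} D(Y)={7}: X {5,6,7}->{5,6} => REVISION
Constraint 4 (Y != X) on D(Y)={7} D(X)={5,6}: no change => not a revision
Total revisions = 3

Answer: 3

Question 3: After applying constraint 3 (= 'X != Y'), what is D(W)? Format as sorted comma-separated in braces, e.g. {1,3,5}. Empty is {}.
Constraint 1 (W + Z = Y) on D(W)={3,4,5,7,8} D(Z)={4,5,8} D(Y)={4,5,6,7}: W {3,4,5,7,8}->{3}; Z {4,5,8}->{4}; Y {4,5,6,7}->{7}
Constraint 2 (Z < X) on D(Z)={4} D(X)={3,4,5,6,7}: X {3,4,5,6,7}->{5,6,7}
Constraint 3 (X != Y) on D(X)={5,6,7} D(Y)={7}: X {5,6,7}->{5,6}
So after constraint 3: D(W) = {3}

Answer: {3}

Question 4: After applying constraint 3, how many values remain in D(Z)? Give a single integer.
Answer: 1

Derivation:
Constraint 1 (W + Z = Y) on D(W)={3,4,5,7,8} D(Z)={4,5,8} D(Y)={4,5,6,7}: W {3,4,5,7,8}->{3}; Z {4,5,8}->{4}; Y {4,5,6,7}->{7}
Constraint 2 (Z < X) on D(Z)={4} D(X)={3,4,5,6,7}: X {3,4,5,6,7}->{5,6,7}
Constraint 3 (X != Y) on D(X)={5,6,7} D(Y)={7}: X {5,6,7}->{5,6}
So after constraint 3: D(Z)={4}, size = 1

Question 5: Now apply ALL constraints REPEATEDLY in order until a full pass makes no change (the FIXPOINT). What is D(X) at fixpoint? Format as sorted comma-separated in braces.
Answer: {5,6}

Derivation:
pass 0 (initial): D(X)={3,4,5,6,7}
pass 1: W {3,4,5,7,8}->{3}; X {3,4,5,6,7}->{5,6}; Y {4,5,6,7}->{7}; Z {4,5,8}->{4}
pass 2: no change
Fixpoint after 2 passes: D(X) = {5,6}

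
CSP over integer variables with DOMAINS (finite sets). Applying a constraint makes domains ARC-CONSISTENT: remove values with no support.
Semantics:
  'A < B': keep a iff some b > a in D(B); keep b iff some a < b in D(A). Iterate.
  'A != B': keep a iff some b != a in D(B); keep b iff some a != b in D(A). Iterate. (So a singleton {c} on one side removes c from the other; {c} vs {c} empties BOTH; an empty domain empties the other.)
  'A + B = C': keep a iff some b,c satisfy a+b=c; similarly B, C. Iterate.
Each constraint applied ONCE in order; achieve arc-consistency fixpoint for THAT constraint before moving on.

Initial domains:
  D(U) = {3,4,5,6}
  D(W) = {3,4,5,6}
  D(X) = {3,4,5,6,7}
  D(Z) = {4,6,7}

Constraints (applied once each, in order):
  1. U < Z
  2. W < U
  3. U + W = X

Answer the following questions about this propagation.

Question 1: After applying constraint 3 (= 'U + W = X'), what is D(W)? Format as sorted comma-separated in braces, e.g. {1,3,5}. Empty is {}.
Constraint 1 (U < Z) on D(U)={3,4,5,6} D(Z)={4,6,7}: no change
Constraint 2 (W < U) on D(W)={3,4,5,6} D(U)={3,4,5,6}: W {3,4,5,6}->{3,4,5}; U {3,4,5,6}->{4,5,6}
Constraint 3 (U + W = X) on D(U)={4,5,6} D(W)={3,4,5} D(X)={3,4,5,6,7}: U {4,5,6}->{4}; W {3,4,5}->{3}; X {3,4,5,6,7}->{7}
So after constraint 3: D(W) = {3}

Answer: {3}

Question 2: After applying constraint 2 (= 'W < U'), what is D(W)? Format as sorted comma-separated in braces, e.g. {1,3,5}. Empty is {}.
Constraint 1 (U < Z) on D(U)={3,4,5,6} D(Z)={4,6,7}: no change
Constraint 2 (W < U) on D(W)={3,4,5,6} D(U)={3,4,5,6}: W {3,4,5,6}->{3,4,5}; U {3,4,5,6}->{4,5,6}
So after constraint 2: D(W) = {3,4,5}

Answer: {3,4,5}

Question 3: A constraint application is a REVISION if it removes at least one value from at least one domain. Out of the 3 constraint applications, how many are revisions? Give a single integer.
Constraint 1 (U < Z) on D(U)={3,4,5,6} D(Z)={4,6,7}: no change => not a revision
Constraint 2 (W < U) on D(W)={3,4,5,6} D(U)={3,4,5,6}: W {3,4,5,6}->{3,4,5}; U {3,4,5,6}->{4,5,6} => REVISION
Constraint 3 (U + W = X) on D(U)={4,5,6} D(W)={3,4,5} D(X)={3,4,5,6,7}: U {4,5,6}->{4}; W {3,4,5}->{3}; X {3,4,5,6,7}->{7} => REVISION
Total revisions = 2

Answer: 2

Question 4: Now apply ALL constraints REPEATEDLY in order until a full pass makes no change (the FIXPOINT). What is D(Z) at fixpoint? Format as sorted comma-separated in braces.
pass 0 (initial): D(Z)={4,6,7}
pass 1: U {3,4,5,6}->{4}; W {3,4,5,6}->{3}; X {3,4,5,6,7}->{7}
pass 2: Z {4,6,7}->{6,7}
pass 3: no change
Fixpoint after 3 passes: D(Z) = {6,7}

Answer: {6,7}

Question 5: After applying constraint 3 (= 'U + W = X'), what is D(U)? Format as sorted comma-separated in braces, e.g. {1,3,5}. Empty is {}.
Answer: {4}

Derivation:
Constraint 1 (U < Z) on D(U)={3,4,5,6} D(Z)={4,6,7}: no change
Constraint 2 (W < U) on D(W)={3,4,5,6} D(U)={3,4,5,6}: W {3,4,5,6}->{3,4,5}; U {3,4,5,6}->{4,5,6}
Constraint 3 (U + W = X) on D(U)={4,5,6} D(W)={3,4,5} D(X)={3,4,5,6,7}: U {4,5,6}->{4}; W {3,4,5}->{3}; X {3,4,5,6,7}->{7}
So after constraint 3: D(U) = {4}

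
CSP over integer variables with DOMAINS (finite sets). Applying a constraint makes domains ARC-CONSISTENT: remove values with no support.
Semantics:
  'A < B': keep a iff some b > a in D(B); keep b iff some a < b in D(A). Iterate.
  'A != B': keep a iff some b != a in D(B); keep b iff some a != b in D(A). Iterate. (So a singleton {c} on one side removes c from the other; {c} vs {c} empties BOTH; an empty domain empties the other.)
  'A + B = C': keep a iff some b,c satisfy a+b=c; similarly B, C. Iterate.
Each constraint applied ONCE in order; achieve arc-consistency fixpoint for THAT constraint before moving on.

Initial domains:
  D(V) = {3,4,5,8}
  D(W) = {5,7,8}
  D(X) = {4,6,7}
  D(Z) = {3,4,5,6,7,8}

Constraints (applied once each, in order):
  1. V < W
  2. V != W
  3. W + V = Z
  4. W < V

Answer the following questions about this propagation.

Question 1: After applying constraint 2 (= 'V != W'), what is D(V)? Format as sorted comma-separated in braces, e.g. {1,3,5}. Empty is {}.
Constraint 1 (V < W) on D(V)={3,4,5,8} D(W)={5,7,8}: V {3,4,5,8}->{3,4,5}
Constraint 2 (V != W) on D(V)={3,4,5} D(W)={5,7,8}: no change
So after constraint 2: D(V) = {3,4,5}

Answer: {3,4,5}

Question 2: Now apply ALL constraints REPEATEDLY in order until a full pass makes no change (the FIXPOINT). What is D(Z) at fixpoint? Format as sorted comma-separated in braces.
pass 0 (initial): D(Z)={3,4,5,6,7,8}
pass 1: V {3,4,5,8}->{}; W {5,7,8}->{}; Z {3,4,5,6,7,8}->{8}
pass 2: Z {8}->{}
pass 3: no change
Fixpoint after 3 passes: D(Z) = {}

Answer: {}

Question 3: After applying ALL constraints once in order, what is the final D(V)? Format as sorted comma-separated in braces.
Answer: {}

Derivation:
Constraint 1 (V < W) on D(V)={3,4,5,8} D(W)={5,7,8}: V {3,4,5,8}->{3,4,5}
Constraint 2 (V != W) on D(V)={3,4,5} D(W)={5,7,8}: no change
Constraint 3 (W + V = Z) on D(W)={5,7,8} D(V)={3,4,5} D(Z)={3,4,5,6,7,8}: W {5,7,8}->{5}; V {3,4,5}->{3}; Z {3,4,5,6,7,8}->{8}
Constraint 4 (W < V) on D(W)={5} D(V)={3}: W {5}->{}; V {3}->{}
So after all 4 constraints: D(V) = {}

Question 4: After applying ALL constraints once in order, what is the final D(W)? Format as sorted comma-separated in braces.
Answer: {}

Derivation:
Constraint 1 (V < W) on D(V)={3,4,5,8} D(W)={5,7,8}: V {3,4,5,8}->{3,4,5}
Constraint 2 (V != W) on D(V)={3,4,5} D(W)={5,7,8}: no change
Constraint 3 (W + V = Z) on D(W)={5,7,8} D(V)={3,4,5} D(Z)={3,4,5,6,7,8}: W {5,7,8}->{5}; V {3,4,5}->{3}; Z {3,4,5,6,7,8}->{8}
Constraint 4 (W < V) on D(W)={5} D(V)={3}: W {5}->{}; V {3}->{}
So after all 4 constraints: D(W) = {}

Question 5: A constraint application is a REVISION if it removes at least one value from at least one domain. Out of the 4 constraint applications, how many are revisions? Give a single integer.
Constraint 1 (V < W) on D(V)={3,4,5,8} D(W)={5,7,8}: V {3,4,5,8}->{3,4,5} => REVISION
Constraint 2 (V != W) on D(V)={3,4,5} D(W)={5,7,8}: no change => not a revision
Constraint 3 (W + V = Z) on D(W)={5,7,8} D(V)={3,4,5} D(Z)={3,4,5,6,7,8}: W {5,7,8}->{5}; V {3,4,5}->{3}; Z {3,4,5,6,7,8}->{8} => REVISION
Constraint 4 (W < V) on D(W)={5} D(V)={3}: W {5}->{}; V {3}->{} => REVISION
Total revisions = 3

Answer: 3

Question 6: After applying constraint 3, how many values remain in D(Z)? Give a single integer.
Constraint 1 (V < W) on D(V)={3,4,5,8} D(W)={5,7,8}: V {3,4,5,8}->{3,4,5}
Constraint 2 (V != W) on D(V)={3,4,5} D(W)={5,7,8}: no change
Constraint 3 (W + V = Z) on D(W)={5,7,8} D(V)={3,4,5} D(Z)={3,4,5,6,7,8}: W {5,7,8}->{5}; V {3,4,5}->{3}; Z {3,4,5,6,7,8}->{8}
So after constraint 3: D(Z)={8}, size = 1

Answer: 1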